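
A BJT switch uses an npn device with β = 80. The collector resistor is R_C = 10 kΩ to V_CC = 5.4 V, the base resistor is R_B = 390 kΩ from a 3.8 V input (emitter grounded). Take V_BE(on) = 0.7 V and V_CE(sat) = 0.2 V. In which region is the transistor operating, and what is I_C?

Assume active: I_B = (3.8 − 0.7)/390 = 0.00795 mA, giving I_C = β·I_B = 0.636 mA.
But then V_CE = 5.4 − 0.636×10 = -0.959 V < V_CE(sat) = 0.2 V — impossible in the active region.
So the transistor is saturated. With V_CE = 0.2 V, I_C = (V_CC − 0.2)/R_C = 5.2/10 = 0.52 mA.
Check: β·I_B = 0.636 mA > I_C = 0.52 mA, confirming saturation.

saturation; I_C ≈ 0.52 mA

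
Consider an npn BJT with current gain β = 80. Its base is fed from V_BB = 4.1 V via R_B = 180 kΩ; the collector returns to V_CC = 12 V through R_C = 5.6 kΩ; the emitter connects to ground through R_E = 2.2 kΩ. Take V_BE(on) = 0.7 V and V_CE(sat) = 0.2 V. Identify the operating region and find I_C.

Assume active. Base-emitter loop: I_B = (V_BB − V_BE)/(R_B + (β+1)R_E) = (4.1 − 0.7)/(180 + 81×2.2) = 0.00949 mA.
I_C = β·I_B = 80×0.00949 = 0.759 mA.
V_CE = V_CC − I_C·R_C − I_E·R_E = 12 − 0.759×5.6 − 0.769×2.2 = 6.06 V > V_CE(sat), so the active-region assumption holds.

active; I_C ≈ 0.76 mA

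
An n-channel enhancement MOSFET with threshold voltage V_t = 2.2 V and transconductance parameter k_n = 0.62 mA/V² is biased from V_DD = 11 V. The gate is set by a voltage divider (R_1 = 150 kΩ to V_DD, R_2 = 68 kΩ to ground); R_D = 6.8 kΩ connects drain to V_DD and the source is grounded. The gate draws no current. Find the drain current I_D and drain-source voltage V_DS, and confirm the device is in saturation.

V_G = V_DD·R_2/(R_1+R_2) = 11×68/218 = 3.43 V. With the source grounded, V_GS = V_G = 3.43 V.
Assume saturation: I_D = (k_n/2)(V_GS − V_t)² = (0.62/2)×(3.43 − 2.2)² = 0.31×1.23² = 0.47 mA.
V_DS = V_DD − I_D·R_D = 11 − 0.47×6.8 = 7.8 V.
Saturation requires V_DS ≥ V_GS − V_t = 1.23 V; 7.8 ≥ 1.23 ✓.

I_D ≈ 0.47 mA, V_DS ≈ 7.8 V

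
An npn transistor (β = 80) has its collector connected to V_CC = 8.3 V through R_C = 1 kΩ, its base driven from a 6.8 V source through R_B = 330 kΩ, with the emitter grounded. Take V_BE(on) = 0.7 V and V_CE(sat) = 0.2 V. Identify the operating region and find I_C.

Assume active. Base-emitter loop: I_B = (V_BB − V_BE)/R_B = (6.8 − 0.7)/330 = 0.0185 mA.
I_C = β·I_B = 80×0.0185 = 1.48 mA.
V_CE = V_CC − I_C·R_C = 8.3 − 1.48×1 = 6.82 V > V_CE(sat), so the active-region assumption holds.

active; I_C ≈ 1.5 mA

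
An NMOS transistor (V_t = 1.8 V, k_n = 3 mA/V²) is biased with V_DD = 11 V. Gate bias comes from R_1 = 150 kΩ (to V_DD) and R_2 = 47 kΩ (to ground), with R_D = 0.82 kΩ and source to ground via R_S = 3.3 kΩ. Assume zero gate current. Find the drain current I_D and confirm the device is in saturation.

I_D ≈ 0.15 mA

V_G = V_DD·R_2/(R_1+R_2) = 11×47/197 = 2.62 V.
Assume saturation: I_D = (k_n/2)(V_GS − V_t)² with V_GS = V_G − I_D·R_S = 2.62 − 3.3·I_D.
Substituting gives 16.3·I_D² − 9.16·I_D + 1.02 = 0, with roots I_D = 0.153 or 0.408 mA.
The root I_D = 0.408 mA gives V_GS = 1.28 V ≤ V_t, so take I_D = 0.153 mA.
Then V_GS = 2.12 V and V_DS = V_DD − I_D(R_D+R_S) = 11 − 0.153×4.12 = 10.4 V.
Saturation requires V_DS ≥ V_GS − V_t = 0.319 V; 10.4 ≥ 0.319 ✓.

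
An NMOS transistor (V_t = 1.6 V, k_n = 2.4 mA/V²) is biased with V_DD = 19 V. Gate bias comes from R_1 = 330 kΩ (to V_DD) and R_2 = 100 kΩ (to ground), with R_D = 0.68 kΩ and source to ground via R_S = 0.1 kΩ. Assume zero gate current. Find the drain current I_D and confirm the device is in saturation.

V_G = V_DD·R_2/(R_1+R_2) = 19×100/430 = 4.42 V.
Assume saturation: I_D = (k_n/2)(V_GS − V_t)² with V_GS = V_G − I_D·R_S = 4.42 − 0.1·I_D.
Substituting gives 0.012·I_D² − 1.68·I_D + 9.53 = 0, with roots I_D = 5.94 or 134 mA.
The root I_D = 134 mA gives V_GS = -8.96 V ≤ V_t, so take I_D = 5.94 mA.
Then V_GS = 3.82 V and V_DS = V_DD − I_D(R_D+R_S) = 19 − 5.94×0.78 = 14.4 V.
Saturation requires V_DS ≥ V_GS − V_t = 2.22 V; 14.4 ≥ 2.22 ✓.

I_D ≈ 5.9 mA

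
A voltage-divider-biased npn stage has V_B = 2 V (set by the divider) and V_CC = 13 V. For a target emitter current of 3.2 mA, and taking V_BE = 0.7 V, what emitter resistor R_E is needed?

R_E ≈ 0.41 kΩ

V_E = V_B − V_BE = 2 − 0.7 = 1.3 V.
R_E = V_E / I_E = 1.3 / 3.2 = 0.406 kΩ.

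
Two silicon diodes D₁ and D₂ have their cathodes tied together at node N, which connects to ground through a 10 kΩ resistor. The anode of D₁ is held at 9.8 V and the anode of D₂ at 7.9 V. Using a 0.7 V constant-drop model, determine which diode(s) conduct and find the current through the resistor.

Assume both conduct. Then node N would need to be at both 9.8−0.7 = 9.1 V and 7.9−0.7 = 7.2 V, which is impossible.
Assume only D₁ conducts: V_N = 9.8 − 0.7 = 9.1 V, so I_R = 9.1/10 = 0.91 mA.
Check D₂: its anode-to-cathode voltage is 7.9 − 9.1 = -1.2 V < 0.7 V, so it is off. The assumption is consistent.

Only D₁ conducts; I_R ≈ 0.91 mA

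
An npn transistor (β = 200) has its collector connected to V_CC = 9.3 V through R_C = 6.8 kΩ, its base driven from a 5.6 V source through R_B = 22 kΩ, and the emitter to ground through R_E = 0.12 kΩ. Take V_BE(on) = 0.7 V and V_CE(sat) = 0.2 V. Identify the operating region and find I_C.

Assume active: I_B = (5.6 − 0.7)/(22 + 201×0.12) = 0.106 mA, I_C = β·I_B = 21.2 mA.
Then V_CE = 9.3 − 21.2×6.8 − 21.4×0.12 = -138 V < 0.2 V — the active assumption fails.
Re-solve with V_CE = 0.2 V. KCL at the emitter: V_E/R_E = (V_BB−0.7−V_E)/R_B + (V_CC−0.2−V_E)/R_C, giving V_E = 0.183 V.
I_C = (V_CC − 0.2 − V_E)/R_C = (9.1 − 0.183)/6.8 = 1.31 mA.
Check: I_B = (4.9 − 0.183)/22 = 0.214 mA, and β·I_B = 42.9 mA > I_C, confirming saturation.

saturation; I_C ≈ 1.3 mA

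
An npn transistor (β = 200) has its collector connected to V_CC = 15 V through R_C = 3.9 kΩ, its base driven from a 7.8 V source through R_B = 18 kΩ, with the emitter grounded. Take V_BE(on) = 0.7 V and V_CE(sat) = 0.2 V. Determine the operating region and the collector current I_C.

Assume active: I_B = (7.8 − 0.7)/18 = 0.394 mA, giving I_C = β·I_B = 78.9 mA.
But then V_CE = 15 − 78.9×3.9 = -293 V < V_CE(sat) = 0.2 V — impossible in the active region.
So the transistor is saturated. With V_CE = 0.2 V, I_C = (V_CC − 0.2)/R_C = 14.8/3.9 = 3.79 mA.
Check: β·I_B = 78.9 mA > I_C = 3.79 mA, confirming saturation.

saturation; I_C ≈ 3.8 mA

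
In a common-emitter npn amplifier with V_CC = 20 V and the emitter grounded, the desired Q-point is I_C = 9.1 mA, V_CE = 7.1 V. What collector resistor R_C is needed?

Collector loop: V_CC = I_C·R_C + V_CE.
R_C = (V_CC − V_CE)/I_C = (20 − 7.1)/9.1 = 1.42 kΩ.

R_C ≈ 1.4 kΩ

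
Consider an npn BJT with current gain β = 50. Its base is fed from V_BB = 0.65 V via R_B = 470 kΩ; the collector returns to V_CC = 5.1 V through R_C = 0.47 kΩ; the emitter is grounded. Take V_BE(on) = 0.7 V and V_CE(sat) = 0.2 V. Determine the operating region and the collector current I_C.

V_BB = 0.65 V ≤ V_BE(on) = 0.7 V, so the base-emitter junction is not forward biased.
The transistor is in cutoff: I_B = I_C = 0.

cutoff; I_C ≈ 0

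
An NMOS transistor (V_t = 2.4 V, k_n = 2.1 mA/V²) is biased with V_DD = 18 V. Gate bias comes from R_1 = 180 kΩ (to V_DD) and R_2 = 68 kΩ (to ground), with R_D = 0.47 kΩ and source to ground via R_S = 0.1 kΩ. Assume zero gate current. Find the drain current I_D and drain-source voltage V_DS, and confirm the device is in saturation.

V_G = V_DD·R_2/(R_1+R_2) = 18×68/248 = 4.94 V.
Assume saturation: I_D = (k_n/2)(V_GS − V_t)² with V_GS = V_G − I_D·R_S = 4.94 − 0.1·I_D.
Substituting gives 0.0105·I_D² − 1.53·I_D + 6.75 = 0, with roots I_D = 4.55 or 141 mA.
The root I_D = 141 mA gives V_GS = -9.2 V ≤ V_t, so take I_D = 4.55 mA.
Then V_GS = 4.48 V and V_DS = V_DD − I_D(R_D+R_S) = 18 − 4.55×0.57 = 15.4 V.
Saturation requires V_DS ≥ V_GS − V_t = 2.08 V; 15.4 ≥ 2.08 ✓.

I_D ≈ 4.5 mA, V_DS ≈ 15 V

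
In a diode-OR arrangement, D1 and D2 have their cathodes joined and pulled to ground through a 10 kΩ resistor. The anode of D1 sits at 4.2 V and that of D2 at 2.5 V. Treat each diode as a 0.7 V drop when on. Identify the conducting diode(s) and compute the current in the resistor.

Assume both conduct. Then node N would need to be at both 4.2−0.7 = 3.5 V and 2.5−0.7 = 1.8 V, which is impossible.
Assume only D1 conducts: V_N = 4.2 − 0.7 = 3.5 V, so I_R = 3.5/10 = 0.35 mA.
Check D2: its anode-to-cathode voltage is 2.5 − 3.5 = -1 V < 0.7 V, so it is off. The assumption is consistent.

Only D1 conducts; I_R ≈ 0.35 mA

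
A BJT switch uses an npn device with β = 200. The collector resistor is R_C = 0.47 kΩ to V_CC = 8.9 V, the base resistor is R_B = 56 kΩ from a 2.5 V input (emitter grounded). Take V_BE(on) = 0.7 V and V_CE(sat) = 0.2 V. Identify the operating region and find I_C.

Assume active. Base-emitter loop: I_B = (V_BB − V_BE)/R_B = (2.5 − 0.7)/56 = 0.0321 mA.
I_C = β·I_B = 200×0.0321 = 6.43 mA.
V_CE = V_CC − I_C·R_C = 8.9 − 6.43×0.47 = 5.88 V > V_CE(sat), so the active-region assumption holds.

active; I_C ≈ 6.4 mA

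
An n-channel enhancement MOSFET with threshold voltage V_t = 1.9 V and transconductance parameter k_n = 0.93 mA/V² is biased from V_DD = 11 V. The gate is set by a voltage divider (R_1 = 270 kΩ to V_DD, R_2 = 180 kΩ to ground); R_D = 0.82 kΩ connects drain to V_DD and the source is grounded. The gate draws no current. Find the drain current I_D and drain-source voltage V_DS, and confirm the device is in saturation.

V_G = V_DD·R_2/(R_1+R_2) = 11×180/450 = 4.4 V. With the source grounded, V_GS = V_G = 4.4 V.
Assume saturation: I_D = (k_n/2)(V_GS − V_t)² = (0.93/2)×(4.4 − 1.9)² = 0.465×2.5² = 2.91 mA.
V_DS = V_DD − I_D·R_D = 11 − 2.91×0.82 = 8.62 V.
Saturation requires V_DS ≥ V_GS − V_t = 2.5 V; 8.62 ≥ 2.5 ✓.

I_D ≈ 2.9 mA, V_DS ≈ 8.6 V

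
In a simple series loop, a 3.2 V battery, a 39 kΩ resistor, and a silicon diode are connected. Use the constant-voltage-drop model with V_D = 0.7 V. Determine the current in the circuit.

KVL around the loop: 3.2 = V_D + I·R = 0.7 + I × 39 kΩ.
So I = (3.2 − 0.7) / 39 kΩ = 2.5 / 39 = 0.0641 mA.

I ≈ 0.064 mA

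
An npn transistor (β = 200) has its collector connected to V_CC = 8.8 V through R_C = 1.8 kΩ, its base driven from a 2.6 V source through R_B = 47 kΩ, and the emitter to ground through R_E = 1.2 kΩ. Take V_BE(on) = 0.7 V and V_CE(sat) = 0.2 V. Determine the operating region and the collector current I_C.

Assume active. Base-emitter loop: I_B = (V_BB − V_BE)/(R_B + (β+1)R_E) = (2.6 − 0.7)/(47 + 201×1.2) = 0.00659 mA.
I_C = β·I_B = 200×0.00659 = 1.32 mA.
V_CE = V_CC − I_C·R_C − I_E·R_E = 8.8 − 1.32×1.8 − 1.33×1.2 = 4.84 V > V_CE(sat), so the active-region assumption holds.

active; I_C ≈ 1.3 mA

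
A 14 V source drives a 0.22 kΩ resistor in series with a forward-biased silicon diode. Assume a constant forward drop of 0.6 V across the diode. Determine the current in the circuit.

I ≈ 61 mA

KVL around the loop: 14 = V_D + I·R = 0.6 + I × 0.22 kΩ.
So I = (14 − 0.6) / 0.22 kΩ = 13.4 / 0.22 = 60.9 mA.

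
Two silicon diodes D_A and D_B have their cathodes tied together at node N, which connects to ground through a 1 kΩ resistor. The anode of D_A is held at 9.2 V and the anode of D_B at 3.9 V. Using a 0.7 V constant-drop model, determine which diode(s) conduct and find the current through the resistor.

Only D_A conducts; I_R ≈ 8.5 mA

Assume both conduct. Then node N would need to be at both 9.2−0.7 = 8.5 V and 3.9−0.7 = 3.2 V, which is impossible.
Assume only D_A conducts: V_N = 9.2 − 0.7 = 8.5 V, so I_R = 8.5/1 = 8.5 mA.
Check D_B: its anode-to-cathode voltage is 3.9 − 8.5 = -4.6 V < 0.7 V, so it is off. The assumption is consistent.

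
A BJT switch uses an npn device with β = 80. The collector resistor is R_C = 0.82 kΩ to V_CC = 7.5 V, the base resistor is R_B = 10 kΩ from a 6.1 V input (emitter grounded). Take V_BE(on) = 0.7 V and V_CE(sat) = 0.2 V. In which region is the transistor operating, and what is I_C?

saturation; I_C ≈ 8.9 mA

Assume active: I_B = (6.1 − 0.7)/10 = 0.54 mA, giving I_C = β·I_B = 43.2 mA.
But then V_CE = 7.5 − 43.2×0.82 = -27.9 V < V_CE(sat) = 0.2 V — impossible in the active region.
So the transistor is saturated. With V_CE = 0.2 V, I_C = (V_CC − 0.2)/R_C = 7.3/0.82 = 8.9 mA.
Check: β·I_B = 43.2 mA > I_C = 8.9 mA, confirming saturation.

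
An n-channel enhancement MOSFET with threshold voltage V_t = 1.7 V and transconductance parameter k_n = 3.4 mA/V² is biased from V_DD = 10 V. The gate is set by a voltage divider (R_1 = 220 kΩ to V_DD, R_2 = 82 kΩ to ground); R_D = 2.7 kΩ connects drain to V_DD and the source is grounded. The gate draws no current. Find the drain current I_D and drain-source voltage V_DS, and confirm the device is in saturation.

V_G = V_DD·R_2/(R_1+R_2) = 10×82/302 = 2.72 V. With the source grounded, V_GS = V_G = 2.72 V.
Assume saturation: I_D = (k_n/2)(V_GS − V_t)² = (3.4/2)×(2.72 − 1.7)² = 1.7×1.02² = 1.75 mA.
V_DS = V_DD − I_D·R_D = 10 − 1.75×2.7 = 5.27 V.
Saturation requires V_DS ≥ V_GS − V_t = 1.02 V; 5.27 ≥ 1.02 ✓.

I_D ≈ 1.8 mA, V_DS ≈ 5.3 V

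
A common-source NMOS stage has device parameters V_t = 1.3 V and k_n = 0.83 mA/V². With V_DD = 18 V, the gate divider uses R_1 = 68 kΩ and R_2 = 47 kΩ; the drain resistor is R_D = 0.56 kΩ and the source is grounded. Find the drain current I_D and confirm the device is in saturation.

I_D ≈ 15 mA

V_G = V_DD·R_2/(R_1+R_2) = 18×47/115 = 7.36 V. With the source grounded, V_GS = V_G = 7.36 V.
Assume saturation: I_D = (k_n/2)(V_GS − V_t)² = (0.83/2)×(7.36 − 1.3)² = 0.415×6.06² = 15.2 mA.
V_DS = V_DD − I_D·R_D = 18 − 15.2×0.56 = 9.48 V.
Saturation requires V_DS ≥ V_GS − V_t = 6.06 V; 9.48 ≥ 6.06 ✓.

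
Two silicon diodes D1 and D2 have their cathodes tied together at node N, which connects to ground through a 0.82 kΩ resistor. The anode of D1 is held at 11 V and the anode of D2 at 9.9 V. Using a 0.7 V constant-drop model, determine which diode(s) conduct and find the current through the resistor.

Only D1 conducts; I_R ≈ 13 mA

Assume both conduct. Then node N would need to be at both 11−0.7 = 10.3 V and 9.9−0.7 = 9.2 V, which is impossible.
Assume only D1 conducts: V_N = 11 − 0.7 = 10.3 V, so I_R = 10.3/0.82 = 12.6 mA.
Check D2: its anode-to-cathode voltage is 9.9 − 10.3 = -0.4 V < 0.7 V, so it is off. The assumption is consistent.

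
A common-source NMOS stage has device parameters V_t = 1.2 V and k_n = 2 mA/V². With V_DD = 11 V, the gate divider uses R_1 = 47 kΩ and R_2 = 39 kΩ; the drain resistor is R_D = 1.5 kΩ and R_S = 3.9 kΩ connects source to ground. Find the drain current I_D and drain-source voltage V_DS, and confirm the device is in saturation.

I_D ≈ 0.75 mA, V_DS ≈ 7 V

V_G = V_DD·R_2/(R_1+R_2) = 11×39/86 = 4.99 V.
Assume saturation: I_D = (k_n/2)(V_GS − V_t)² with V_GS = V_G − I_D·R_S = 4.99 − 3.9·I_D.
Substituting gives 15.2·I_D² − 30.5·I_D + 14.4 = 0, with roots I_D = 0.749 or 1.26 mA.
The root I_D = 1.26 mA gives V_GS = 0.0779 V ≤ V_t, so take I_D = 0.749 mA.
Then V_GS = 2.07 V and V_DS = V_DD − I_D(R_D+R_S) = 11 − 0.749×5.4 = 6.95 V.
Saturation requires V_DS ≥ V_GS − V_t = 0.866 V; 6.95 ≥ 0.866 ✓.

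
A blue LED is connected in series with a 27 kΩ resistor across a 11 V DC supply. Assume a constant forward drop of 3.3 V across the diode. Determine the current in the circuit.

I ≈ 0.29 mA

KVL around the loop: 11 = V_D + I·R = 3.3 + I × 27 kΩ.
So I = (11 − 3.3) / 27 kΩ = 7.7 / 27 = 0.285 mA.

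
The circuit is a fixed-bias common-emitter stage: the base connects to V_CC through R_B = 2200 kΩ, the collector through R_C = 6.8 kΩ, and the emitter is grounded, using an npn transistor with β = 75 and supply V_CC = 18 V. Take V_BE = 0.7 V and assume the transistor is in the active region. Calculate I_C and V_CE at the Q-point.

I_C ≈ 0.59 mA, V_CE ≈ 14 V

Base loop: V_CC = I_B·R_B + V_BE, so I_B = (18 − 0.7)/2200 kΩ = 0.00786 mA.
In the active region I_C = β·I_B = 75 × 0.00786 = 0.59 mA.
Collector loop: V_CE = V_CC − I_C·R_C = 18 − 0.59×6.8 = 14 V.
Since V_CE = 14 V > V_CE(sat) ≈ 0.2 V, the transistor is in the active region as assumed.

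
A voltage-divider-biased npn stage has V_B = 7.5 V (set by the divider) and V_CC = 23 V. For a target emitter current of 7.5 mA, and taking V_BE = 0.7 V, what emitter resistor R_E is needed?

V_E = V_B − V_BE = 7.5 − 0.7 = 6.8 V.
R_E = V_E / I_E = 6.8 / 7.5 = 0.907 kΩ.

R_E ≈ 0.91 kΩ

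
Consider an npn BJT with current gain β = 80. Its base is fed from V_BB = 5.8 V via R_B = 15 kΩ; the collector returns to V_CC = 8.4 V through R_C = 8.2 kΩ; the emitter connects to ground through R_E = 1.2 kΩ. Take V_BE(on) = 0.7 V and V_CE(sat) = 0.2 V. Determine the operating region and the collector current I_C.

saturation; I_C ≈ 0.84 mA

Assume active: I_B = (5.8 − 0.7)/(15 + 81×1.2) = 0.0455 mA, I_C = β·I_B = 3.64 mA.
Then V_CE = 8.4 − 3.64×8.2 − 3.68×1.2 = -25.8 V < 0.2 V — the active assumption fails.
Re-solve with V_CE = 0.2 V. KCL at the emitter: V_E/R_E = (V_BB−0.7−V_E)/R_B + (V_CC−0.2−V_E)/R_C, giving V_E = 1.31 V.
I_C = (V_CC − 0.2 − V_E)/R_C = (8.2 − 1.31)/8.2 = 0.84 mA.
Check: I_B = (5.1 − 1.31)/15 = 0.253 mA, and β·I_B = 20.2 mA > I_C, confirming saturation.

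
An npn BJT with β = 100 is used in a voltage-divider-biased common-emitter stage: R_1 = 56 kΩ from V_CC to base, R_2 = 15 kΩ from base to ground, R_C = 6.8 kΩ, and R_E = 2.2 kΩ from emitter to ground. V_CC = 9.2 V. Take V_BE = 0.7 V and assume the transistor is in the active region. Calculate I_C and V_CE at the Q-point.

I_C ≈ 0.53 mA, V_CE ≈ 4.4 V

Thevenize the base divider: V_Th = V_CC·R_2/(R_1+R_2) = 9.2×15/71 = 1.94 V, R_Th = R_1‖R_2 = 11.8 kΩ.
Base-emitter loop: V_Th = I_B·R_Th + V_BE + (β+1)I_B·R_E, so I_B = (1.94 − 0.7) / (11.8 + 101×2.2) = 0.00531 mA.
I_C = β·I_B = 100×0.00531 = 0.531 mA, and I_E = (β+1)I_B = 0.537 mA.
V_CE = V_CC − I_C·R_C − I_E·R_E = 9.2 − 0.531×6.8 − 0.537×2.2 = 4.41 V.
V_CE = 4.41 V > 0.2 V confirms active-region operation.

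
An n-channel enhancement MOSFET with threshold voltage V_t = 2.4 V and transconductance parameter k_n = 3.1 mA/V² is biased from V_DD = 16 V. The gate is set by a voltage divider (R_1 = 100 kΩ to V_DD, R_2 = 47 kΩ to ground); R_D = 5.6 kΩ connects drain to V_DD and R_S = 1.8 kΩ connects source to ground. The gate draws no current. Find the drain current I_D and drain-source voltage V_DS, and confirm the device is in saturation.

I_D ≈ 1.1 mA, V_DS ≈ 8.2 V

V_G = V_DD·R_2/(R_1+R_2) = 16×47/147 = 5.12 V.
Assume saturation: I_D = (k_n/2)(V_GS − V_t)² with V_GS = V_G − I_D·R_S = 5.12 − 1.8·I_D.
Substituting gives 5.02·I_D² − 16.2·I_D + 11.4 = 0, with roots I_D = 1.05 or 2.17 mA.
The root I_D = 2.17 mA gives V_GS = 1.22 V ≤ V_t, so take I_D = 1.05 mA.
Then V_GS = 3.22 V and V_DS = V_DD − I_D(R_D+R_S) = 16 − 1.05×7.4 = 8.22 V.
Saturation requires V_DS ≥ V_GS − V_t = 0.824 V; 8.22 ≥ 0.824 ✓.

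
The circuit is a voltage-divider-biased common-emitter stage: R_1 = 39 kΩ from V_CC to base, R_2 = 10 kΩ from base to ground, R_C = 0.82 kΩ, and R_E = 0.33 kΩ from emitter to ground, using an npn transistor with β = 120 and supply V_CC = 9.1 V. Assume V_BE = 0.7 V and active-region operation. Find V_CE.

Thevenize the base divider: V_Th = V_CC·R_2/(R_1+R_2) = 9.1×10/49 = 1.86 V, R_Th = R_1‖R_2 = 7.96 kΩ.
Base-emitter loop: V_Th = I_B·R_Th + V_BE + (β+1)I_B·R_E, so I_B = (1.86 − 0.7) / (7.96 + 121×0.33) = 0.0242 mA.
I_C = β·I_B = 120×0.0242 = 2.9 mA, and I_E = (β+1)I_B = 2.92 mA.
V_CE = V_CC − I_C·R_C − I_E·R_E = 9.1 − 2.9×0.82 − 2.92×0.33 = 5.76 V.
V_CE = 5.76 V > 0.2 V confirms active-region operation.

V_CE ≈ 5.8 V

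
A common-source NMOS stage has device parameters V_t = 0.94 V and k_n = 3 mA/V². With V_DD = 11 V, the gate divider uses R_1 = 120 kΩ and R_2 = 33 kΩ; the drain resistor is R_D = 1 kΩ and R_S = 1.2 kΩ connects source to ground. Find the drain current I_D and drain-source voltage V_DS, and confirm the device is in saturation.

V_G = V_DD·R_2/(R_1+R_2) = 11×33/153 = 2.37 V.
Assume saturation: I_D = (k_n/2)(V_GS − V_t)² with V_GS = V_G − I_D·R_S = 2.37 − 1.2·I_D.
Substituting gives 2.16·I_D² − 6.16·I_D + 3.08 = 0, with roots I_D = 0.647 or 2.2 mA.
The root I_D = 2.2 mA gives V_GS = -0.272 V ≤ V_t, so take I_D = 0.647 mA.
Then V_GS = 1.6 V and V_DS = V_DD − I_D(R_D+R_S) = 11 − 0.647×2.2 = 9.58 V.
Saturation requires V_DS ≥ V_GS − V_t = 0.657 V; 9.58 ≥ 0.657 ✓.

I_D ≈ 0.65 mA, V_DS ≈ 9.6 V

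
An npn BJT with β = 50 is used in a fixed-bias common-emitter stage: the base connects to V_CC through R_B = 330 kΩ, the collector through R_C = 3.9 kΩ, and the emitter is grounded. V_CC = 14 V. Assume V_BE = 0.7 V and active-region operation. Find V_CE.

Base loop: V_CC = I_B·R_B + V_BE, so I_B = (14 − 0.7)/330 kΩ = 0.0403 mA.
In the active region I_C = β·I_B = 50 × 0.0403 = 2.02 mA.
Collector loop: V_CE = V_CC − I_C·R_C = 14 − 2.02×3.9 = 6.14 V.
Since V_CE = 6.14 V > V_CE(sat) ≈ 0.2 V, the transistor is in the active region as assumed.

V_CE ≈ 6.1 V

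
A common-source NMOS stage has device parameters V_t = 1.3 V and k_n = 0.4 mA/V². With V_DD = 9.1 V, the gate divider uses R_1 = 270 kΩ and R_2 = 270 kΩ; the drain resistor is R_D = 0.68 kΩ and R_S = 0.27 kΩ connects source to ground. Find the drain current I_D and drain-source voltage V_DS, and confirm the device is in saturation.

I_D ≈ 1.6 mA, V_DS ≈ 7.6 V

V_G = V_DD·R_2/(R_1+R_2) = 9.1×270/540 = 4.55 V.
Assume saturation: I_D = (k_n/2)(V_GS − V_t)² with V_GS = V_G − I_D·R_S = 4.55 − 0.27·I_D.
Substituting gives 0.0146·I_D² − 1.35·I_D + 2.11 = 0, with roots I_D = 1.59 or 91.1 mA.
The root I_D = 91.1 mA gives V_GS = -20 V ≤ V_t, so take I_D = 1.59 mA.
Then V_GS = 4.12 V and V_DS = V_DD − I_D(R_D+R_S) = 9.1 − 1.59×0.95 = 7.59 V.
Saturation requires V_DS ≥ V_GS − V_t = 2.82 V; 7.59 ≥ 2.82 ✓.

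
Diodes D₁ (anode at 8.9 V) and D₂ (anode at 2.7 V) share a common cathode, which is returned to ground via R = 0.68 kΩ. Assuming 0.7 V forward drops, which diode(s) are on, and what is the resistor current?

Only D₁ conducts; I_R ≈ 12 mA

Assume both conduct. Then node N would need to be at both 8.9−0.7 = 8.2 V and 2.7−0.7 = 2 V, which is impossible.
Assume only D₁ conducts: V_N = 8.9 − 0.7 = 8.2 V, so I_R = 8.2/0.68 = 12.1 mA.
Check D₂: its anode-to-cathode voltage is 2.7 − 8.2 = -5.5 V < 0.7 V, so it is off. The assumption is consistent.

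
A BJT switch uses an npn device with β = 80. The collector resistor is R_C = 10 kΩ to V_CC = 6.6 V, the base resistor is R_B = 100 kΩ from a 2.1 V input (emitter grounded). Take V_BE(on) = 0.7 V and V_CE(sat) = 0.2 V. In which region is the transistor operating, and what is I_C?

Assume active: I_B = (2.1 − 0.7)/100 = 0.014 mA, giving I_C = β·I_B = 1.12 mA.
But then V_CE = 6.6 − 1.12×10 = -4.6 V < V_CE(sat) = 0.2 V — impossible in the active region.
So the transistor is saturated. With V_CE = 0.2 V, I_C = (V_CC − 0.2)/R_C = 6.4/10 = 0.64 mA.
Check: β·I_B = 1.12 mA > I_C = 0.64 mA, confirming saturation.

saturation; I_C ≈ 0.64 mA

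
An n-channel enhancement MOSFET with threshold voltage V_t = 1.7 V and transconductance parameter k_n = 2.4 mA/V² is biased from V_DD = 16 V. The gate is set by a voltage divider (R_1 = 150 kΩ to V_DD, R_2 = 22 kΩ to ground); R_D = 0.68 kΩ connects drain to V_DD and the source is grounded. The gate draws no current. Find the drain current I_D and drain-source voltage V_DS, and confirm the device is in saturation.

I_D ≈ 0.14 mA, V_DS ≈ 16 V

V_G = V_DD·R_2/(R_1+R_2) = 16×22/172 = 2.05 V. With the source grounded, V_GS = V_G = 2.05 V.
Assume saturation: I_D = (k_n/2)(V_GS − V_t)² = (2.4/2)×(2.05 − 1.7)² = 1.2×0.347² = 0.144 mA.
V_DS = V_DD − I_D·R_D = 16 − 0.144×0.68 = 15.9 V.
Saturation requires V_DS ≥ V_GS − V_t = 0.347 V; 15.9 ≥ 0.347 ✓.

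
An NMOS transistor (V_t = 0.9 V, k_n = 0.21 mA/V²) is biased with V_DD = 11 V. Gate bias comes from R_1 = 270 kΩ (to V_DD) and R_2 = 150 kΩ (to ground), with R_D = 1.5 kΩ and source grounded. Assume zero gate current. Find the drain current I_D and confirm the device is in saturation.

V_G = V_DD·R_2/(R_1+R_2) = 11×150/420 = 3.93 V. With the source grounded, V_GS = V_G = 3.93 V.
Assume saturation: I_D = (k_n/2)(V_GS − V_t)² = (0.21/2)×(3.93 − 0.9)² = 0.105×3.03² = 0.963 mA.
V_DS = V_DD − I_D·R_D = 11 − 0.963×1.5 = 9.56 V.
Saturation requires V_DS ≥ V_GS − V_t = 3.03 V; 9.56 ≥ 3.03 ✓.

I_D ≈ 0.96 mA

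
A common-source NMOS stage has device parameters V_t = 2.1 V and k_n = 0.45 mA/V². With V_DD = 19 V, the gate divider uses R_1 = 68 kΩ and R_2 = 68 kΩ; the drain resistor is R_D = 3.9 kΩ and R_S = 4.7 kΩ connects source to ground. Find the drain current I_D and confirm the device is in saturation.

I_D ≈ 1.1 mA

V_G = V_DD·R_2/(R_1+R_2) = 19×68/136 = 9.5 V.
Assume saturation: I_D = (k_n/2)(V_GS − V_t)² with V_GS = V_G − I_D·R_S = 9.5 − 4.7·I_D.
Substituting gives 4.97·I_D² − 16.7·I_D + 12.3 = 0, with roots I_D = 1.1 or 2.25 mA.
The root I_D = 2.25 mA gives V_GS = -1.06 V ≤ V_t, so take I_D = 1.1 mA.
Then V_GS = 4.31 V and V_DS = V_DD − I_D(R_D+R_S) = 19 − 1.1×8.6 = 9.51 V.
Saturation requires V_DS ≥ V_GS − V_t = 2.21 V; 9.51 ≥ 2.21 ✓.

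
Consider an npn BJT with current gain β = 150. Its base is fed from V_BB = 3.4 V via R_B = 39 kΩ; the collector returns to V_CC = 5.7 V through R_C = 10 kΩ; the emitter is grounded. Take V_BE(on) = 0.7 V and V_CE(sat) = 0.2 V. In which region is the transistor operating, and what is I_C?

saturation; I_C ≈ 0.55 mA

Assume active: I_B = (3.4 − 0.7)/39 = 0.0692 mA, giving I_C = β·I_B = 10.4 mA.
But then V_CE = 5.7 − 10.4×10 = -98.1 V < V_CE(sat) = 0.2 V — impossible in the active region.
So the transistor is saturated. With V_CE = 0.2 V, I_C = (V_CC − 0.2)/R_C = 5.5/10 = 0.55 mA.
Check: β·I_B = 10.4 mA > I_C = 0.55 mA, confirming saturation.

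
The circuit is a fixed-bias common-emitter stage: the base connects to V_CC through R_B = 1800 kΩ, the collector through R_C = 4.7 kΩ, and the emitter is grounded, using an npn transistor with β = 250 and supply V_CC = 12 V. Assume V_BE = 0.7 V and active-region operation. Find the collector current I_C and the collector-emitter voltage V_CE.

Base loop: V_CC = I_B·R_B + V_BE, so I_B = (12 − 0.7)/1800 kΩ = 0.00628 mA.
In the active region I_C = β·I_B = 250 × 0.00628 = 1.57 mA.
Collector loop: V_CE = V_CC − I_C·R_C = 12 − 1.57×4.7 = 4.62 V.
Since V_CE = 4.62 V > V_CE(sat) ≈ 0.2 V, the transistor is in the active region as assumed.

I_C ≈ 1.6 mA, V_CE ≈ 4.6 V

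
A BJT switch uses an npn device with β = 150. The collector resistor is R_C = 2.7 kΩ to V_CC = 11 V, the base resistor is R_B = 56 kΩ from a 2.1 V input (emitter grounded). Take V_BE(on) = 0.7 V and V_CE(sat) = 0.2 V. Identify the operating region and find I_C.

active; I_C ≈ 3.8 mA

Assume active. Base-emitter loop: I_B = (V_BB − V_BE)/R_B = (2.1 − 0.7)/56 = 0.025 mA.
I_C = β·I_B = 150×0.025 = 3.75 mA.
V_CE = V_CC − I_C·R_C = 11 − 3.75×2.7 = 0.875 V > V_CE(sat), so the active-region assumption holds.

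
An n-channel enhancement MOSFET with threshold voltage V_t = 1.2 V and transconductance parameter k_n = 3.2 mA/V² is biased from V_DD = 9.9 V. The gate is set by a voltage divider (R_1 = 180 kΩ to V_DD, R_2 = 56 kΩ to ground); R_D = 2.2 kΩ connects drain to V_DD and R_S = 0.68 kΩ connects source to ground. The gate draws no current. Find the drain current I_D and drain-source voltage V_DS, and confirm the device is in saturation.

I_D ≈ 0.71 mA, V_DS ≈ 7.9 V

V_G = V_DD·R_2/(R_1+R_2) = 9.9×56/236 = 2.35 V.
Assume saturation: I_D = (k_n/2)(V_GS − V_t)² with V_GS = V_G − I_D·R_S = 2.35 − 0.68·I_D.
Substituting gives 0.74·I_D² − 3.5·I_D + 2.11 = 0, with roots I_D = 0.71 or 4.02 mA.
The root I_D = 4.02 mA gives V_GS = -0.385 V ≤ V_t, so take I_D = 0.71 mA.
Then V_GS = 1.87 V and V_DS = V_DD − I_D(R_D+R_S) = 9.9 − 0.71×2.88 = 7.85 V.
Saturation requires V_DS ≥ V_GS − V_t = 0.666 V; 7.85 ≥ 0.666 ✓.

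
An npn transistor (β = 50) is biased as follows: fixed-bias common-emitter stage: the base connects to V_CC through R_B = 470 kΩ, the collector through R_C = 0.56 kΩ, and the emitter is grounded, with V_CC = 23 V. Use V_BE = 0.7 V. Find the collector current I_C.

Base loop: V_CC = I_B·R_B + V_BE, so I_B = (23 − 0.7)/470 kΩ = 0.0474 mA.
In the active region I_C = β·I_B = 50 × 0.0474 = 2.37 mA.
Collector loop: V_CE = V_CC − I_C·R_C = 23 − 2.37×0.56 = 21.7 V.
Since V_CE = 21.7 V > V_CE(sat) ≈ 0.2 V, the transistor is in the active region as assumed.

I_C ≈ 2.4 mA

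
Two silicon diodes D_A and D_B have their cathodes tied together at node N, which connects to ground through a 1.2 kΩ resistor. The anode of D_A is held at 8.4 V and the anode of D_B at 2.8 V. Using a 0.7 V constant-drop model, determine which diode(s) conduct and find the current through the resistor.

Only D_A conducts; I_R ≈ 6.4 mA

Assume both conduct. Then node N would need to be at both 8.4−0.7 = 7.7 V and 2.8−0.7 = 2.1 V, which is impossible.
Assume only D_A conducts: V_N = 8.4 − 0.7 = 7.7 V, so I_R = 7.7/1.2 = 6.42 mA.
Check D_B: its anode-to-cathode voltage is 2.8 − 7.7 = -4.9 V < 0.7 V, so it is off. The assumption is consistent.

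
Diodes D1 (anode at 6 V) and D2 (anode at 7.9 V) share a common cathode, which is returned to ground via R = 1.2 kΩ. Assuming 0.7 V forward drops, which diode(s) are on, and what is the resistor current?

Assume both conduct. Then node N would need to be at both 6−0.7 = 5.3 V and 7.9−0.7 = 7.2 V, which is impossible.
Assume only D2 conducts: V_N = 7.9 − 0.7 = 7.2 V, so I_R = 7.2/1.2 = 6 mA.
Check D1: its anode-to-cathode voltage is 6 − 7.2 = -1.2 V < 0.7 V, so it is off. The assumption is consistent.

Only D2 conducts; I_R ≈ 6 mA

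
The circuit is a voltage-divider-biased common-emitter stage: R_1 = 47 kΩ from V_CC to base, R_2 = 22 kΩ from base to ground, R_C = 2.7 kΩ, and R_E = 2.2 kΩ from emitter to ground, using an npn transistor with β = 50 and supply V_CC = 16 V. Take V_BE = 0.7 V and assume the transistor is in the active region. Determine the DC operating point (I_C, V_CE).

Thevenize the base divider: V_Th = V_CC·R_2/(R_1+R_2) = 16×22/69 = 5.1 V, R_Th = R_1‖R_2 = 15 kΩ.
Base-emitter loop: V_Th = I_B·R_Th + V_BE + (β+1)I_B·R_E, so I_B = (5.1 − 0.7) / (15 + 51×2.2) = 0.0346 mA.
I_C = β·I_B = 50×0.0346 = 1.73 mA, and I_E = (β+1)I_B = 1.76 mA.
V_CE = V_CC − I_C·R_C − I_E·R_E = 16 − 1.73×2.7 − 1.76×2.2 = 7.45 V.
V_CE = 7.45 V > 0.2 V confirms active-region operation.

I_C ≈ 1.7 mA, V_CE ≈ 7.4 V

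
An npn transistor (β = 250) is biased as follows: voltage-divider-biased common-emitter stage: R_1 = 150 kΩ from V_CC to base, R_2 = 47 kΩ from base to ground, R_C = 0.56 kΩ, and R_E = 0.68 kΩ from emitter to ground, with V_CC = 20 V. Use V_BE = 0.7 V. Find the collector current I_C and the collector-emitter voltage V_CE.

Thevenize the base divider: V_Th = V_CC·R_2/(R_1+R_2) = 20×47/197 = 4.77 V, R_Th = R_1‖R_2 = 35.8 kΩ.
Base-emitter loop: V_Th = I_B·R_Th + V_BE + (β+1)I_B·R_E, so I_B = (4.77 − 0.7) / (35.8 + 251×0.68) = 0.0197 mA.
I_C = β·I_B = 250×0.0197 = 4.93 mA, and I_E = (β+1)I_B = 4.95 mA.
V_CE = V_CC − I_C·R_C − I_E·R_E = 20 − 4.93×0.56 − 4.95×0.68 = 13.9 V.
V_CE = 13.9 V > 0.2 V confirms active-region operation.

I_C ≈ 4.9 mA, V_CE ≈ 14 V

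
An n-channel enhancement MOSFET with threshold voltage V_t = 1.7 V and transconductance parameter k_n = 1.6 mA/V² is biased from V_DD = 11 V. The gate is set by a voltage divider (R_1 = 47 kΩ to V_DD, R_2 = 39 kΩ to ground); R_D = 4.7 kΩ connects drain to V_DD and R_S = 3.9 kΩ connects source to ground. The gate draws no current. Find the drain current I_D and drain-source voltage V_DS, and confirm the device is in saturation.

I_D ≈ 0.62 mA, V_DS ≈ 5.7 V

V_G = V_DD·R_2/(R_1+R_2) = 11×39/86 = 4.99 V.
Assume saturation: I_D = (k_n/2)(V_GS − V_t)² with V_GS = V_G − I_D·R_S = 4.99 − 3.9·I_D.
Substituting gives 12.2·I_D² − 21.5·I_D + 8.65 = 0, with roots I_D = 0.618 or 1.15 mA.
The root I_D = 1.15 mA gives V_GS = 0.501 V ≤ V_t, so take I_D = 0.618 mA.
Then V_GS = 2.58 V and V_DS = V_DD − I_D(R_D+R_S) = 11 − 0.618×8.6 = 5.69 V.
Saturation requires V_DS ≥ V_GS − V_t = 0.879 V; 5.69 ≥ 0.879 ✓.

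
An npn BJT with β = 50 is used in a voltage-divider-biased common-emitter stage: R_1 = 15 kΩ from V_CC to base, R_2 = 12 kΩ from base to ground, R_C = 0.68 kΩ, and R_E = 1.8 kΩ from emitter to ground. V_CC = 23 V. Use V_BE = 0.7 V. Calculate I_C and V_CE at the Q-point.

I_C ≈ 4.8 mA, V_CE ≈ 11 V

Thevenize the base divider: V_Th = V_CC·R_2/(R_1+R_2) = 23×12/27 = 10.2 V, R_Th = R_1‖R_2 = 6.67 kΩ.
Base-emitter loop: V_Th = I_B·R_Th + V_BE + (β+1)I_B·R_E, so I_B = (10.2 − 0.7) / (6.67 + 51×1.8) = 0.0967 mA.
I_C = β·I_B = 50×0.0967 = 4.84 mA, and I_E = (β+1)I_B = 4.93 mA.
V_CE = V_CC − I_C·R_C − I_E·R_E = 23 − 4.84×0.68 − 4.93×1.8 = 10.8 V.
V_CE = 10.8 V > 0.2 V confirms active-region operation.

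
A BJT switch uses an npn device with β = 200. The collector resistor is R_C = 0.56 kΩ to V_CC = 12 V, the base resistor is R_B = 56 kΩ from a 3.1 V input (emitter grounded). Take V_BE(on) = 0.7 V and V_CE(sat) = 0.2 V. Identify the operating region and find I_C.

Assume active. Base-emitter loop: I_B = (V_BB − V_BE)/R_B = (3.1 − 0.7)/56 = 0.0429 mA.
I_C = β·I_B = 200×0.0429 = 8.57 mA.
V_CE = V_CC − I_C·R_C = 12 − 8.57×0.56 = 7.2 V > V_CE(sat), so the active-region assumption holds.

active; I_C ≈ 8.6 mA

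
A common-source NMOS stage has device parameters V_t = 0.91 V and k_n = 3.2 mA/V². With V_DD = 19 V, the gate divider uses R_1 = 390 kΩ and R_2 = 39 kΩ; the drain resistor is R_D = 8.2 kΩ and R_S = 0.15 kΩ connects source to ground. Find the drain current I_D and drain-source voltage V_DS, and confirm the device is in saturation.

I_D ≈ 0.78 mA, V_DS ≈ 12 V

V_G = V_DD·R_2/(R_1+R_2) = 19×39/429 = 1.73 V.
Assume saturation: I_D = (k_n/2)(V_GS − V_t)² with V_GS = V_G − I_D·R_S = 1.73 − 0.15·I_D.
Substituting gives 0.036·I_D² − 1.39·I_D + 1.07 = 0, with roots I_D = 0.783 or 37.9 mA.
The root I_D = 37.9 mA gives V_GS = -3.96 V ≤ V_t, so take I_D = 0.783 mA.
Then V_GS = 1.61 V and V_DS = V_DD − I_D(R_D+R_S) = 19 − 0.783×8.35 = 12.5 V.
Saturation requires V_DS ≥ V_GS − V_t = 0.7 V; 12.5 ≥ 0.7 ✓.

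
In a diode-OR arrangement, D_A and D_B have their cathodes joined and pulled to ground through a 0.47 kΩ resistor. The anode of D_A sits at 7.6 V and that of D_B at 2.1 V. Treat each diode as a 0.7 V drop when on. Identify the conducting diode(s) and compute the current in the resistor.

Assume both conduct. Then node N would need to be at both 7.6−0.7 = 6.9 V and 2.1−0.7 = 1.4 V, which is impossible.
Assume only D_A conducts: V_N = 7.6 − 0.7 = 6.9 V, so I_R = 6.9/0.47 = 14.7 mA.
Check D_B: its anode-to-cathode voltage is 2.1 − 6.9 = -4.8 V < 0.7 V, so it is off. The assumption is consistent.

Only D_A conducts; I_R ≈ 15 mA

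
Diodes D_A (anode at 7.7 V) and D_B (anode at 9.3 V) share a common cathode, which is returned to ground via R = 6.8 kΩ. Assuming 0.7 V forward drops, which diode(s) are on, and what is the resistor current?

Assume both conduct. Then node N would need to be at both 7.7−0.7 = 7 V and 9.3−0.7 = 8.6 V, which is impossible.
Assume only D_B conducts: V_N = 9.3 − 0.7 = 8.6 V, so I_R = 8.6/6.8 = 1.26 mA.
Check D_A: its anode-to-cathode voltage is 7.7 − 8.6 = -0.9 V < 0.7 V, so it is off. The assumption is consistent.

Only D_B conducts; I_R ≈ 1.3 mA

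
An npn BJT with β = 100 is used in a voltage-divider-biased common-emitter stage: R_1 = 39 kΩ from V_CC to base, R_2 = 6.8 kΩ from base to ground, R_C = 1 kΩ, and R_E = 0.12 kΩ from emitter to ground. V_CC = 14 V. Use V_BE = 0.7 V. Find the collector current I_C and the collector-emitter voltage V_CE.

I_C ≈ 7.7 mA, V_CE ≈ 5.4 V

Thevenize the base divider: V_Th = V_CC·R_2/(R_1+R_2) = 14×6.8/45.8 = 2.08 V, R_Th = R_1‖R_2 = 5.79 kΩ.
Base-emitter loop: V_Th = I_B·R_Th + V_BE + (β+1)I_B·R_E, so I_B = (2.08 − 0.7) / (5.79 + 101×0.12) = 0.077 mA.
I_C = β·I_B = 100×0.077 = 7.7 mA, and I_E = (β+1)I_B = 7.77 mA.
V_CE = V_CC − I_C·R_C − I_E·R_E = 14 − 7.7×1 − 7.77×0.12 = 5.37 V.
V_CE = 5.37 V > 0.2 V confirms active-region operation.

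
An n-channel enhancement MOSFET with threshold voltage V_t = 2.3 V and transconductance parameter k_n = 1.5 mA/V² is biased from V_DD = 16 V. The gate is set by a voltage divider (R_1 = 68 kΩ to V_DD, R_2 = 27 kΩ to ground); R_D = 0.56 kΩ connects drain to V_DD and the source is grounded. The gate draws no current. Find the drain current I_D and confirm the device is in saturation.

I_D ≈ 3.8 mA

V_G = V_DD·R_2/(R_1+R_2) = 16×27/95 = 4.55 V. With the source grounded, V_GS = V_G = 4.55 V.
Assume saturation: I_D = (k_n/2)(V_GS − V_t)² = (1.5/2)×(4.55 − 2.3)² = 0.75×2.25² = 3.79 mA.
V_DS = V_DD − I_D·R_D = 16 − 3.79×0.56 = 13.9 V.
Saturation requires V_DS ≥ V_GS − V_t = 2.25 V; 13.9 ≥ 2.25 ✓.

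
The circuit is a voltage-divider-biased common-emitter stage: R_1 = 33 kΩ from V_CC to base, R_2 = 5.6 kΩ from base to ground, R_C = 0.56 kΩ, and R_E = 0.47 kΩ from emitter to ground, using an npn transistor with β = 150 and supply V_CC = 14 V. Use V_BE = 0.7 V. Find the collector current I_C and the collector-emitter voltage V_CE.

Thevenize the base divider: V_Th = V_CC·R_2/(R_1+R_2) = 14×5.6/38.6 = 2.03 V, R_Th = R_1‖R_2 = 4.79 kΩ.
Base-emitter loop: V_Th = I_B·R_Th + V_BE + (β+1)I_B·R_E, so I_B = (2.03 − 0.7) / (4.79 + 151×0.47) = 0.0176 mA.
I_C = β·I_B = 150×0.0176 = 2.64 mA, and I_E = (β+1)I_B = 2.65 mA.
V_CE = V_CC − I_C·R_C − I_E·R_E = 14 − 2.64×0.56 − 2.65×0.47 = 11.3 V.
V_CE = 11.3 V > 0.2 V confirms active-region operation.

I_C ≈ 2.6 mA, V_CE ≈ 11 V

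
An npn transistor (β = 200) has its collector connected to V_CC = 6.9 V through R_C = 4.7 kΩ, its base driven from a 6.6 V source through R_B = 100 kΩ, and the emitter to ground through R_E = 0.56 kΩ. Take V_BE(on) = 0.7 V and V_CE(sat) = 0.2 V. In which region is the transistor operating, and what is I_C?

Assume active: I_B = (6.6 − 0.7)/(100 + 201×0.56) = 0.0278 mA, I_C = β·I_B = 5.55 mA.
Then V_CE = 6.9 − 5.55×4.7 − 5.58×0.56 = -22.3 V < 0.2 V — the active assumption fails.
Re-solve with V_CE = 0.2 V. KCL at the emitter: V_E/R_E = (V_BB−0.7−V_E)/R_B + (V_CC−0.2−V_E)/R_C, giving V_E = 0.739 V.
I_C = (V_CC − 0.2 − V_E)/R_C = (6.7 − 0.739)/4.7 = 1.27 mA.
Check: I_B = (5.9 − 0.739)/100 = 0.0516 mA, and β·I_B = 10.3 mA > I_C, confirming saturation.

saturation; I_C ≈ 1.3 mA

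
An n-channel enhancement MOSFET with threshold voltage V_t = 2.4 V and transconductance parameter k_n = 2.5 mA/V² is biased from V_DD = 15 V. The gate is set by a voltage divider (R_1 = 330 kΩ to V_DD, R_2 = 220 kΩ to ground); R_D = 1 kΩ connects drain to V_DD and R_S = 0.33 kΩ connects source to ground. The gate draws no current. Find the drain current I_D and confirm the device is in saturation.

I_D ≈ 4.9 mA

V_G = V_DD·R_2/(R_1+R_2) = 15×220/550 = 6 V.
Assume saturation: I_D = (k_n/2)(V_GS − V_t)² with V_GS = V_G − I_D·R_S = 6 − 0.33·I_D.
Substituting gives 0.136·I_D² − 3.97·I_D + 16.2 = 0, with roots I_D = 4.91 or 24.3 mA.
The root I_D = 24.3 mA gives V_GS = -2.01 V ≤ V_t, so take I_D = 4.91 mA.
Then V_GS = 4.38 V and V_DS = V_DD − I_D(R_D+R_S) = 15 − 4.91×1.33 = 8.48 V.
Saturation requires V_DS ≥ V_GS − V_t = 1.98 V; 8.48 ≥ 1.98 ✓.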